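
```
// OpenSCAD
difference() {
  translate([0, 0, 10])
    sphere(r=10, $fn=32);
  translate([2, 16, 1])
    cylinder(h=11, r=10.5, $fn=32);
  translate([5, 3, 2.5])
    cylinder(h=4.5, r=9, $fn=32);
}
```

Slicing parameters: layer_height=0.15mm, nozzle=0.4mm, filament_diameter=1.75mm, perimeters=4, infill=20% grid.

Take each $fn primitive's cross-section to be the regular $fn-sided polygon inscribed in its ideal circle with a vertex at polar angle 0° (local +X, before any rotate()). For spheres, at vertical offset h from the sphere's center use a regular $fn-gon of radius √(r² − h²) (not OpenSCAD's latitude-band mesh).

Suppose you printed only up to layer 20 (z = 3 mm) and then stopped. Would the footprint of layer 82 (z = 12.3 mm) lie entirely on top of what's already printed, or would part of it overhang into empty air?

Compare the two slices. At z = 3: the sphere: section is a regular 32-gon, circumradius = √(r²−h²) = √(10²−7²) = 7.141 (area = (32/2)·7.141²·sin(360°/32) = 159.19 mm²); the r=10.5 cylinder at (2, 16) contributes a regular 32-gon of circumradius 10.5 (area = (32/2)·10.500²·sin(360°/32) = 344.14 mm²); the cylinder at (5, 3): section is a regular 32-gon, circumradius r=9 (area = (32/2)·9.000²·sin(360°/32) = 252.84 mm²); Subtracting the remaining from the first: starting from the r=10 sphere (159.19 mm²), the r=10.5 cylinder at (2, 16) partially overlaps it — only the 6.76 mm² overlap (of its 344.14 mm²) is removed, clipping the outline; the r=9 cylinder at (5, 3) partially overlaps it — only the 102.45 mm² overlap (of its 252.84 mm²) is removed, clipping the outline — area = 49.99 mm². At z = 12.3: the r=10 sphere contributes a regular 32-gon of circumradius √(10²−2.3²) = 9.732 (area = (32/2)·9.732²·sin(360°/32) = 295.63 mm²); the cylinder at (2, 16) is not intersected at this z (z outside [1, 12]); the cylinder at (5, 3) does not reach this height (z outside [2.5, 7]); After the difference (first − rest): none of the subtracted shapes is present at this height, so the r=10 sphere is unchanged — area = 295.63 mm². Checking containment: at z = 12.3 the cross-section extends beyond the z = 3 cross-section by about 245.65 mm².

part overhangs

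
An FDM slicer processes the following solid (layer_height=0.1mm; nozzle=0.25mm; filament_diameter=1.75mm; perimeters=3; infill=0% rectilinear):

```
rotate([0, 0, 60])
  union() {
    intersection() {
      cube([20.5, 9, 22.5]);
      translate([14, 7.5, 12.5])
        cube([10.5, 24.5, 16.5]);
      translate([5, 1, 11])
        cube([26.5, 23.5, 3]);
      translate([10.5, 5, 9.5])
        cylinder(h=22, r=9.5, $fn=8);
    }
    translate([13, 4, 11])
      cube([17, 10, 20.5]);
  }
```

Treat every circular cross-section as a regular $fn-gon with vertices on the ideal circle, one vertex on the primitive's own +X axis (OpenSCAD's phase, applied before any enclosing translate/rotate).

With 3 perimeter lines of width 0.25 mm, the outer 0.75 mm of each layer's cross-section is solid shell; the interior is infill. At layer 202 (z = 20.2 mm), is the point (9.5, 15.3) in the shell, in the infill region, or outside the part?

At z = 20.2 mm: the 20.5×9 cube contributes its full rectangle; the cube at (14, 7.5) is present — its section is the full 10.5×24.5 rectangle; the cube at (5, 1) is not intersected at this z (z outside [11, 14]); the r=9.5 cylinder at (10.5, 5) contributes a regular 8-gon of circumradius 9.5; Keeping only the common overlap: at least one operand is absent at this height, so nothing remains; the cube at (13, 4) (footprint 17×10) is included at this height; Combining (union): only the 17×10 cube at (13, 4) is present, so the union is just that shape — 1 connected region; (rotated 60° about Z; rotation is an isometry so areas/perimeters/island counts are preserved). Overall, the cross-section is a single solid region. Undo the 60° rotation: the query point maps to (18.000, -0.577) in the un-rotated model frame. The nearest boundary edge runs (13.00, 4.00)→(30.00, 4.00); distance from the point to it = 4.58 mm. The point is not inside any of the regions above, so it lies outside the cross-section (4.58 mm from the nearest boundary).

outside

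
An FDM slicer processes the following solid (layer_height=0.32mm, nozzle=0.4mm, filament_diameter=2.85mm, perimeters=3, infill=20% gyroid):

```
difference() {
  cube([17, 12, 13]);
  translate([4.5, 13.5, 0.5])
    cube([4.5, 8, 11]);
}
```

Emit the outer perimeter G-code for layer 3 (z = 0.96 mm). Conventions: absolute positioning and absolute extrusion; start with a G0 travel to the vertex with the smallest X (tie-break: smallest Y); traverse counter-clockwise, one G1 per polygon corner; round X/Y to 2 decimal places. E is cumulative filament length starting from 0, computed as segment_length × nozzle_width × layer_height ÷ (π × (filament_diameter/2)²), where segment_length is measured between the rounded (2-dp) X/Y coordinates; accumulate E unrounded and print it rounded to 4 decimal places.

At z = 0.96 mm: the cube (footprint 17×12) is included at this height; the cube at (4.5, 13.5) is present — its section is the full 4.5×8 rectangle; Taking the first minus the rest: starting from the 17×12 cube, the 4.5×8 cube at (4.5, 13.5) misses the remaining region (no effect) — 1 connected region. The outline is a single polygon with 4 vertices. Extrusion per mm of travel: 0.4 × 0.32 / (π × 1.425²) = 0.020065. Accumulating E over each segment gives final E = 1.1637.

G0 X0.00 Y0.00 Z0.96
G1 X17.00 Y0.00 E0.3411
G1 X17.00 Y12.00 E0.5819
G1 X0.00 Y12.00 E0.9230
G1 X0.00 Y0.00 E1.1637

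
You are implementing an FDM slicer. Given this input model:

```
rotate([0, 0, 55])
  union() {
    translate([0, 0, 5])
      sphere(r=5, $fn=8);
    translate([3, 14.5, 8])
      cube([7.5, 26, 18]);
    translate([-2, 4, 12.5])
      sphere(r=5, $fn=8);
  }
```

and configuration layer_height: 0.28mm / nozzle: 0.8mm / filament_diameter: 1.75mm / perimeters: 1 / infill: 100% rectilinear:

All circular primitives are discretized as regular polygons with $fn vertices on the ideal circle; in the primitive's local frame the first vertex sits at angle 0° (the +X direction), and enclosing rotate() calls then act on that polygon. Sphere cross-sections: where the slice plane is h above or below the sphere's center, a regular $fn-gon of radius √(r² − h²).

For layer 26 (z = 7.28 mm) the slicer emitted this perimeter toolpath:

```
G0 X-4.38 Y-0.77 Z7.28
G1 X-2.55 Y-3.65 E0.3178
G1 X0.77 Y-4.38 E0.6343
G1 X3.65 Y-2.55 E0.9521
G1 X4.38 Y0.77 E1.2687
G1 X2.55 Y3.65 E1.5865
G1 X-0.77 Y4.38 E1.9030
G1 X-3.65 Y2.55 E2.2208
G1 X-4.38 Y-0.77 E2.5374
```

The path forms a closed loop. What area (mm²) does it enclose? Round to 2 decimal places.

56.01 mm²

Apply the shoelace formula to the sequence of (X, Y) vertices; enclosed area = 56.01 mm².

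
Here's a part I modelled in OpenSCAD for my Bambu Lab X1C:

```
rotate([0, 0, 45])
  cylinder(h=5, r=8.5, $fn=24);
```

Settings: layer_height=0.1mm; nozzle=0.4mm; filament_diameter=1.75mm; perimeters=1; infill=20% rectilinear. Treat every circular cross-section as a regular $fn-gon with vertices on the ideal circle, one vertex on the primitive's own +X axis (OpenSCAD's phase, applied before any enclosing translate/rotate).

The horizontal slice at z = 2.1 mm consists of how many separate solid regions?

At z = 2.1 mm: the r=8.5 cylinder contributes a regular 24-gon of circumradius 8.5; (whole slice rotated 45° about Z — lengths, areas and connectivity unchanged). The result has 1 disconnected region.

1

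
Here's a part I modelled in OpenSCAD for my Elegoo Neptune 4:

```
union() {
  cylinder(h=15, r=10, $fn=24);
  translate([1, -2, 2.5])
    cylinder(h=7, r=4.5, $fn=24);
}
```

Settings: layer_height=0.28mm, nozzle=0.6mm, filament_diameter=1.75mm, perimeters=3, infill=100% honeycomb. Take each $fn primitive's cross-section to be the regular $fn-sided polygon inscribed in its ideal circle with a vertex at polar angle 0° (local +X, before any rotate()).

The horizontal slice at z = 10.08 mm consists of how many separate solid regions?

1

At z = 10.08 mm: the r=10 cylinder contributes a regular 24-gon of circumradius 10; the cylinder at (1, -2) is not intersected at this z (z outside [2.5, 9.5]); Taking the union: only the r=10 cylinder is present, so the union is just that shape — 1 connected region. The result has 1 disconnected region.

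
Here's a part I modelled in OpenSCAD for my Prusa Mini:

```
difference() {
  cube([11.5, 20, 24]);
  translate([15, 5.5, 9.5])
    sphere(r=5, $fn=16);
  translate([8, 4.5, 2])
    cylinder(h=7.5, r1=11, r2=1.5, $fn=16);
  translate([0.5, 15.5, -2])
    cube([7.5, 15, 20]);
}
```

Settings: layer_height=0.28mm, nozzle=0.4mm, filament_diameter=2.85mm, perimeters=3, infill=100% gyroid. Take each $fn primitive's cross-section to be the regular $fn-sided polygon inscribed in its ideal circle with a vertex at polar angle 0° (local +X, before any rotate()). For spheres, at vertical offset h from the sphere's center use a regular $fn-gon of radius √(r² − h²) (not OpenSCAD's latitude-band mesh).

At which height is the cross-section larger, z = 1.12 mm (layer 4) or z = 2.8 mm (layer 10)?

Layer 4 (z = 1.12): the cube (footprint 11.5×20) is included at this height (area 230.00 mm²); the sphere at (15, 5.5) does not reach this height (|z−center|=8.380 > r=5); the cone at (8, 4.5) is not intersected at this z (z outside [2, 9.5]); the cube at (0.5, 15.5) (footprint 7.5×15) is included at this height (area 112.50 mm²); Taking the first minus the rest: starting from the 11.5×20 cube (230.00 mm²), the 7.5×15 cube at (0.5, 15.5) partially overlaps it — only the 33.75 mm² overlap (of its 112.50 mm²) is removed, clipping the outline — area = 196.25 mm². So its area = 196.25 mm². Layer 10 (z = 2.8): the cube is present — its section is the full 11.5×20 rectangle (area 230.00 mm²); the sphere at (15, 5.5) is absent (|z−center|=6.700 > r=5); the cone at (8, 4.5) (r1=11→r2=1.5) has section circumradius 9.987 here — a regular 16-gon (area = (16/2)·9.987²·sin(360°/16) = 305.33 mm²); the cube at (0.5, 15.5) is present — its section is the full 7.5×15 rectangle (area 112.50 mm²); Taking the first minus the rest: starting from the 11.5×20 cube (230.00 mm²), the cone at (8, 4.5) partially overlaps it — only the 154.55 mm² overlap (of its 305.33 mm²) is removed, clipping the outline; the 7.5×15 cube at (0.5, 15.5) partially overlaps it — only the 33.75 mm² overlap (of its 112.50 mm²) is removed, clipping the outline — area = 41.70 mm². So its area = 41.70 mm². Layer 4 is larger (196.25 vs 41.70 mm²).

layer 4 (z = 1.12 mm)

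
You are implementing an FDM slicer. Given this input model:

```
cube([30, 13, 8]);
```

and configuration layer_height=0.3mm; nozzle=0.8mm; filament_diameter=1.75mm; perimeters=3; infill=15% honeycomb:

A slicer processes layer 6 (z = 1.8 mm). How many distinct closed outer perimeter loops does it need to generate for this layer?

1

At z = 1.8 mm: the 30×13 cube contributes its full rectangle. The result has 1 disconnected region.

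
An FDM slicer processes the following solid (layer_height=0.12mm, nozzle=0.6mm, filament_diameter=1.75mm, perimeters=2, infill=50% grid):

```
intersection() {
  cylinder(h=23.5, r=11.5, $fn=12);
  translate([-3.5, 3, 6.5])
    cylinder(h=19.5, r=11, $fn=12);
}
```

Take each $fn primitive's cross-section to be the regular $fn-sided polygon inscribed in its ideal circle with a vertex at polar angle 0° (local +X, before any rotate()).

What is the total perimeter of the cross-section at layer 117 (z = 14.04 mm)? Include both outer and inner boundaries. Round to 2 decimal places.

At z = 14.04 mm: the r=11.5 cylinder gives a regular 12-gon of circumradius 11.5 (constant along its height) (perimeter = 2·12·11.500·sin(180°/12) = 71.43 mm); the cylinder at (-3.5, 3): section is a regular 12-gon, circumradius r=11 (perimeter = 2·12·11.000·sin(180°/12) = 68.33 mm); After intersecting: the r=11 cylinder at (-3.5, 3) partially overlaps the r=11.5 cylinder; clipping to the common part keeps 278.71 mm² — boundary = 60.43 mm. Overall, the cross-section is a single solid region. Total boundary length (outer) = 60.43 mm.

60.43 mm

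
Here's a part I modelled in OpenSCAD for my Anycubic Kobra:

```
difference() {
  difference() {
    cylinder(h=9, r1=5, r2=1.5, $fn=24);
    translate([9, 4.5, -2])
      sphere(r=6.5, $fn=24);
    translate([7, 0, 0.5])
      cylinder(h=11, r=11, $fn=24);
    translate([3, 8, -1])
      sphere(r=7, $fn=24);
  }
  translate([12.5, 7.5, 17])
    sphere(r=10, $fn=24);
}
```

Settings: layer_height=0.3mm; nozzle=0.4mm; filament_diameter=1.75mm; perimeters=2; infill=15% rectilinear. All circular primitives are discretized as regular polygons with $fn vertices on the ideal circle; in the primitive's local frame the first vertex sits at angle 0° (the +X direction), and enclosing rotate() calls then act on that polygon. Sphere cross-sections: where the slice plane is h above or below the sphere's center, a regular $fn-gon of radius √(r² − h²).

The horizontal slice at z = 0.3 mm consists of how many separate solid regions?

1

At z = 0.3 mm: the cone: at t=0.033 of its height the radius interpolates to r₁+(r₂−r₁)t = 4.883, giving a regular 24-gon of that circumradius; the r=6.5 sphere at (9, 4.5) slices to a regular 24-gon of circumradius 6.079 (√(r²−h²) with h=2.3 from center); the cylinder at (7, 0) is absent (z outside [0.5, 11.5]); the r=7 sphere at (3, 8) slices to a regular 24-gon of circumradius 6.878 (√(r²−h²) with h=1.3 from center); Taking the first minus the rest: starting from the cone, the r=6.5 sphere at (9, 4.5) partially overlaps it — only the 2.35 mm² overlap (of its 114.79 mm²) is removed, clipping the outline; the r=7 sphere at (3, 8) partially overlaps it — only the 15.12 mm² overlap (of its 146.94 mm²) is removed, clipping the outline — 1 connected region; the sphere at (12.5, 7.5) does not reach this height (|z−center|=16.700 > r=10); Taking the first minus the rest: none of the subtracted shapes is present at this height, so that combined region is unchanged — 1 connected region. The result has 1 disconnected region.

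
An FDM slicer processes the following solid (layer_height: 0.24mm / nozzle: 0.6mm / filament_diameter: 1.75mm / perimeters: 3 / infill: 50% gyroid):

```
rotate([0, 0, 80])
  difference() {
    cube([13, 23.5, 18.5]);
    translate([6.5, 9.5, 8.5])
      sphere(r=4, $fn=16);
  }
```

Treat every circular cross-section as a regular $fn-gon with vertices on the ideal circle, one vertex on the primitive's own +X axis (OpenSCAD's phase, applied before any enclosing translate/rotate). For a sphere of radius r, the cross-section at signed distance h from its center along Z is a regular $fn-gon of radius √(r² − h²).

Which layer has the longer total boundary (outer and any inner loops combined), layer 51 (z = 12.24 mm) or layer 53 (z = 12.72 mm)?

Layer 51 (z = 12.24): the cube is present — its section is the full 13×23.5 rectangle (perimeter 73.00 mm); the r=4 sphere at (6.5, 9.5) slices to a regular 16-gon of circumradius 1.419 (√(r²−h²) with h=3.74 from center) (perimeter = 2·16·1.419·sin(180°/16) = 8.86 mm); Taking the first minus the rest: starting from the 13×23.5 cube, the r=4 sphere at (6.5, 9.5) lies wholly inside it (removes its full 6.16 mm² and its 8.86 mm outline becomes a hole wall) — boundary (outer + 1 inner loop) = 81.86 mm; (whole slice rotated 80° about Z — lengths, areas and connectivity unchanged). So its perimeter = 81.86 mm. Layer 53 (z = 12.72): the 13×23.5 cube contributes its full rectangle (perimeter 73.00 mm); the sphere at (6.5, 9.5) does not reach this height (|z−center|=4.220 > r=4); Subtracting the remaining from the first: none of the subtracted shapes is present at this height, so the 13×23.5 cube is unchanged — boundary = 73.00 mm; (whole slice rotated 80° about Z — lengths, areas and connectivity unchanged). So its perimeter = 73.00 mm. Layer 51 is larger (81.86 vs 73.00 mm).

layer 51 (z = 12.24 mm)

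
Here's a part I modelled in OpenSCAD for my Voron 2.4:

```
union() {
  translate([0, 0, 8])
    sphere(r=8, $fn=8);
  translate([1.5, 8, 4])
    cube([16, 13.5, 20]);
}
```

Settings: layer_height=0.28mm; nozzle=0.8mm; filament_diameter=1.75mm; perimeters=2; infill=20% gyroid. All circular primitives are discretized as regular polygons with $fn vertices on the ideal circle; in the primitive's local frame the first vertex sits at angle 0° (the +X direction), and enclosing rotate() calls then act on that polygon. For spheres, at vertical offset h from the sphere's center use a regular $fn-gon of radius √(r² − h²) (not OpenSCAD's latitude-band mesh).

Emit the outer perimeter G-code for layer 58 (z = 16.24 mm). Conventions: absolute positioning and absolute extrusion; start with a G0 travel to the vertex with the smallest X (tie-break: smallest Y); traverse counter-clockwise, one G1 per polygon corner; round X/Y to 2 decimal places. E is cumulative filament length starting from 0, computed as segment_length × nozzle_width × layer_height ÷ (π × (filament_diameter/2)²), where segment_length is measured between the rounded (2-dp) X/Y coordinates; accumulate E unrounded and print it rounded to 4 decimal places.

G0 X1.50 Y8.00 Z16.24
G1 X17.50 Y8.00 E1.4901
G1 X17.50 Y21.50 E2.7473
G1 X1.50 Y21.50 E4.2373
G1 X1.50 Y8.00 E5.4946

At z = 16.24 mm: the sphere is not intersected at this z (|z−center|=8.240 > r=8); the 16×13.5 cube at (1.5, 8) contributes its full rectangle; Merging all regions: only the 16×13.5 cube at (1.5, 8) is present, so the union is just that shape — 1 connected region. The outline is a single polygon with 4 vertices. Extrusion per mm of travel: 0.8 × 0.28 / (π × 0.875²) = 0.093128. Accumulating E over each segment gives final E = 5.4946.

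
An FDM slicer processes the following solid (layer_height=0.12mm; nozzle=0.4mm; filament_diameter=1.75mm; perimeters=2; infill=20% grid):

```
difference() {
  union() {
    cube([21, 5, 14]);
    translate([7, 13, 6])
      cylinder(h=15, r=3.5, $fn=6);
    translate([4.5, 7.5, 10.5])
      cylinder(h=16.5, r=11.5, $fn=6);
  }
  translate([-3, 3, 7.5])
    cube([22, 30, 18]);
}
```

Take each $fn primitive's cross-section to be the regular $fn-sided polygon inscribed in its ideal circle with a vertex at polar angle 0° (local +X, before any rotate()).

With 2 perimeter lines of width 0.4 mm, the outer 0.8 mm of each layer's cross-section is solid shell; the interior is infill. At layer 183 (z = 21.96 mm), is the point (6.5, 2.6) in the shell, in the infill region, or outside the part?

shell

At z = 21.96 mm: the cube does not reach this height (z outside [0, 14]); the cylinder at (7, 13) is not intersected at this z (z outside [6, 21]); the r=11.5 cylinder at (4.5, 7.5) gives a regular 6-gon of circumradius 11.5 (constant along its height); Combining (union): only the r=11.5 cylinder at (4.5, 7.5) is present, so the union is just that shape — 1 connected region; the cube at (-3, 3) is present — its section is the full 22×30 rectangle; Subtracting the remaining from the first: starting from that combined region, the 22×30 cube at (-3, 3) partially overlaps it — only the 237.60 mm² overlap (of its 660.00 mm²) is removed, clipping the outline — 1 connected region. Overall, the cross-section is a single solid region. The nearest boundary edge runs (-3.00, 3.00)→(13.40, 3.00); distance from the point to it = 0.40 mm. The point is inside the cross-section, 0.40 mm from the nearest boundary — within the 0.8 mm shell band (2 × 0.4).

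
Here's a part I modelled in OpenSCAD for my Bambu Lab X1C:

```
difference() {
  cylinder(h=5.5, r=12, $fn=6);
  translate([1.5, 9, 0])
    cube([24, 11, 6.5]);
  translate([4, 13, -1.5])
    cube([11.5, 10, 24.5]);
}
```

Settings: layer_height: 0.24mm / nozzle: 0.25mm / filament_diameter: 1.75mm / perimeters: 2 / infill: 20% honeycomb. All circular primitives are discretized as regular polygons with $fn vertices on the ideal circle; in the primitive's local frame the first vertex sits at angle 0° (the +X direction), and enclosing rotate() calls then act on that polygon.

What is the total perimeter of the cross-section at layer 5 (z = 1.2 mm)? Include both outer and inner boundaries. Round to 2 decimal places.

At z = 1.2 mm: the r=12 cylinder contributes a regular 6-gon of circumradius 12 (perimeter = 2·6·12.000·sin(180°/6) = 72.00 mm); the cube at (1.5, 9) (footprint 24×11) is included at this height (perimeter 70.00 mm); the cube at (4, 13) is present — its section is the full 11.5×10 rectangle (perimeter 43.00 mm); Taking the first minus the rest: starting from the r=12 cylinder, the 24×11 cube at (1.5, 9) partially overlaps it — only the 6.82 mm² overlap (of its 264.00 mm²) is removed, clipping the outline; the 11.5×10 cube at (4, 13) misses the remaining region (no effect) — boundary = 72.59 mm. Overall, the cross-section is a single solid region. Total boundary length (outer) = 72.59 mm.

72.59 mm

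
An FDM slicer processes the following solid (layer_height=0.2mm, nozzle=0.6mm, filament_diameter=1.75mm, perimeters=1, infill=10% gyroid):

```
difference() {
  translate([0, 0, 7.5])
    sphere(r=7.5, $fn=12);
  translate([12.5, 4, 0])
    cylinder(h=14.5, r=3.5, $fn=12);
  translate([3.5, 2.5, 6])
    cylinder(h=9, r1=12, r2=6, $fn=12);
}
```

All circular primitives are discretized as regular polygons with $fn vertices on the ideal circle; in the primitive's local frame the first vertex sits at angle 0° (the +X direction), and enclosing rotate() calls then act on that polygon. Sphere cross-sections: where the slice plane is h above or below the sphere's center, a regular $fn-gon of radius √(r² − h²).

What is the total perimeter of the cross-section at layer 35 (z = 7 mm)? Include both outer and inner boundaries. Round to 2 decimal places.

At z = 7 mm: the r=7.5 sphere slices to a regular 12-gon of circumradius 7.483 (√(r²−h²) with h=0.5 from center) (perimeter = 2·12·7.483·sin(180°/12) = 46.48 mm); the r=3.5 cylinder at (12.5, 4) gives a regular 12-gon of circumradius 3.5 (constant along its height) (perimeter = 2·12·3.500·sin(180°/12) = 21.74 mm); the cone at (3.5, 2.5) contributes a regular 12-gon of circumradius 11.333 (interpolated between r1=12 and r2=6 at t=0.111) (perimeter = 2·12·11.333·sin(180°/12) = 70.40 mm); After the difference (first − rest): starting from the r=7.5 sphere, the r=3.5 cylinder at (12.5, 4) misses the remaining region (no effect); the cone at (3.5, 2.5) partially overlaps it — only the 164.46 mm² overlap (of its 385.33 mm²) is removed, clipping the outline — boundary = 18.38 mm. Overall, the cross-section is a single solid region. Total boundary length (outer) = 18.38 mm.

18.38 mm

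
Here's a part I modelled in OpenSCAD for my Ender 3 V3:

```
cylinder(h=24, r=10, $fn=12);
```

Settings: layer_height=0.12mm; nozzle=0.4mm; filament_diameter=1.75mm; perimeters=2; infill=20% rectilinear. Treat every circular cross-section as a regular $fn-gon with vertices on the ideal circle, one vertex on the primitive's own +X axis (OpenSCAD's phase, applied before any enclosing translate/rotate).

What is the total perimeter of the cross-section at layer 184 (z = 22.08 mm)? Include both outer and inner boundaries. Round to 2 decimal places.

62.12 mm

At z = 22.08 mm: the r=10 cylinder contributes a regular 12-gon of circumradius 10 (perimeter = 2·12·10.000·sin(180°/12) = 62.12 mm). Overall, the cross-section is a single solid region. Total boundary length (outer) = 62.12 mm.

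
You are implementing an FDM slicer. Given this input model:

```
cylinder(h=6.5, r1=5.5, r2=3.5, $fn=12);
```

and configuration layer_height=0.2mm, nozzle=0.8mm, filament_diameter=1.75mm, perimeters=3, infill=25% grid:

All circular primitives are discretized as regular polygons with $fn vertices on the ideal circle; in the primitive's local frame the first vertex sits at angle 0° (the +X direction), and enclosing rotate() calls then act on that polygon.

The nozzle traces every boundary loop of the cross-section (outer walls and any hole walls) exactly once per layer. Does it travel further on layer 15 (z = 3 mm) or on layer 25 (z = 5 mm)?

layer 15 (z = 3 mm)

Layer 15 (z = 3): the cone contributes a regular 12-gon of circumradius 4.577 (interpolated between r1=5.5 and r2=3.5 at t=0.462) (perimeter = 2·12·4.577·sin(180°/12) = 28.43 mm). So its perimeter = 28.43 mm. Layer 25 (z = 5): the cone: at t=0.769 of its height the radius interpolates to r₁+(r₂−r₁)t = 3.962, giving a regular 12-gon of that circumradius (perimeter = 2·12·3.962·sin(180°/12) = 24.61 mm). So its perimeter = 24.61 mm. Layer 15 is larger (28.43 vs 24.61 mm).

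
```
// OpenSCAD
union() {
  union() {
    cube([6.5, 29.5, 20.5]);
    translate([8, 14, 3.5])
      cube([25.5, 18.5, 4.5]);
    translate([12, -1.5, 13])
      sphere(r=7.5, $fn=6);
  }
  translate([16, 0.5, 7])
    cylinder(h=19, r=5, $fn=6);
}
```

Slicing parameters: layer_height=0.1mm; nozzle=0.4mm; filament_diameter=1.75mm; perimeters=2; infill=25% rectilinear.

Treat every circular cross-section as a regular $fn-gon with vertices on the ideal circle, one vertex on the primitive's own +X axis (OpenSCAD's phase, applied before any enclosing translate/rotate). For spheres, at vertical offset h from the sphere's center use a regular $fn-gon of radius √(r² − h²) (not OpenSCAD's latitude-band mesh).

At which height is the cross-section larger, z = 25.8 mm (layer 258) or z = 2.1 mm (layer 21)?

Layer 258 (z = 25.8): the cube is not intersected at this z (z outside [0, 20.5]); the cube at (8, 14) is absent (z outside [3.5, 8]); the sphere at (12, -1.5) is not intersected at this z (|z−center|=12.800 > r=7.5); Taking the union: nothing is present at this height; the cylinder at (16, 0.5): section is a regular 6-gon, circumradius r=5 (area = (6/2)·5.000²·sin(360°/6) = 64.95 mm²); Merging all regions: only the r=5 cylinder at (16, 0.5) is present, so the union is just that shape — area = 64.95 mm². So its area = 64.95 mm². Layer 21 (z = 2.1): the cube is present — its section is the full 6.5×29.5 rectangle (area 191.75 mm²); the cube at (8, 14) is not intersected at this z (z outside [3.5, 8]); the sphere at (12, -1.5) is absent (|z−center|=10.900 > r=7.5); Combining (union): only the 6.5×29.5 cube is present, so the union is just that shape — area = 191.75 mm²; the cylinder at (16, 0.5) does not reach this height (z outside [7, 26]); Merging all regions: only the result so far is present, so the union is just that shape — area = 191.75 mm². So its area = 191.75 mm². Layer 21 is larger (191.75 vs 64.95 mm²).

layer 21 (z = 2.1 mm)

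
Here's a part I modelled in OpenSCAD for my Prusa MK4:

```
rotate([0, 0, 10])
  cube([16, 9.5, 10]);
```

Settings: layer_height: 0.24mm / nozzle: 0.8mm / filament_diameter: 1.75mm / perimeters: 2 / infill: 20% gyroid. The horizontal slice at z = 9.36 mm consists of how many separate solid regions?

At z = 9.36 mm: the cube is present — its section is the full 16×9.5 rectangle; (rotated 10° about Z; rotation is an isometry so areas/perimeters/island counts are preserved). The result has 1 disconnected region.

1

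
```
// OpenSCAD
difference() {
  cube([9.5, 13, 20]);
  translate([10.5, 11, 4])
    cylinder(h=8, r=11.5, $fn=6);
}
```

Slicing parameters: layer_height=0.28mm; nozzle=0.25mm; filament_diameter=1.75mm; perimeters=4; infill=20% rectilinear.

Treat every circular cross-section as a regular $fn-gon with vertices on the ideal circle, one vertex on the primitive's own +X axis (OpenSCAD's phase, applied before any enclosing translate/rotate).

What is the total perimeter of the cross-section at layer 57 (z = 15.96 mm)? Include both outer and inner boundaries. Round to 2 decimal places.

At z = 15.96 mm: the 9.5×13 cube contributes its full rectangle (perimeter 45.00 mm); the cylinder at (10.5, 11) does not reach this height (z outside [4, 12]); Taking the first minus the rest: none of the subtracted shapes is present at this height, so the 9.5×13 cube is unchanged — boundary = 45.00 mm. Overall, the cross-section is a single solid region. Total boundary length (outer) = 45.00 mm.

45.00 mm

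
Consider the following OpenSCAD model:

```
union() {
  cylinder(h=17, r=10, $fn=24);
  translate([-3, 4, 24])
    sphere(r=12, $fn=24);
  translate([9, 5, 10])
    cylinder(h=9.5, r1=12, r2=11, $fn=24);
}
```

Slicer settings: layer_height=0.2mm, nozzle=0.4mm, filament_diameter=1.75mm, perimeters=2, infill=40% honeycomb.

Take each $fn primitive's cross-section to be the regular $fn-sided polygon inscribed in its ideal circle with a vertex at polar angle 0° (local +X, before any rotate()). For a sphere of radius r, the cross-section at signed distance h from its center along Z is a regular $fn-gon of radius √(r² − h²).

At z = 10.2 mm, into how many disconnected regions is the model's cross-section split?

At z = 10.2 mm: the r=10 cylinder contributes a regular 24-gon of circumradius 10; the sphere at (-3, 4) does not reach this height (|z−center|=13.800 > r=12); the cone at (9, 5): at t=0.021 of its height the radius interpolates to r₁+(r₂−r₁)t = 11.979, giving a regular 24-gon of that circumradius; Combining (union): the regions partially overlap (shared area 157.15 mm²), so overlapping operands fuse into one piece — 1 connected region. The result has 1 disconnected region.

1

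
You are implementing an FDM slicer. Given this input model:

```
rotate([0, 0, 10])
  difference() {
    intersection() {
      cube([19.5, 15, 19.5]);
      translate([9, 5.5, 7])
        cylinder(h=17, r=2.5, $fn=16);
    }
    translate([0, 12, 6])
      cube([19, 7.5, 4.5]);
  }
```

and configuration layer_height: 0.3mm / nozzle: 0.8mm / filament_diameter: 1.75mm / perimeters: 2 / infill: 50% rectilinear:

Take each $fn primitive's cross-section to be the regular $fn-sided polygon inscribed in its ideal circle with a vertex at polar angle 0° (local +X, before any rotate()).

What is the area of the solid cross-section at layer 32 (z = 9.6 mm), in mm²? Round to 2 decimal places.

At z = 9.6 mm: the cube (footprint 19.5×15) is included at this height (area 292.50 mm²); the r=2.5 cylinder at (9, 5.5) contributes a regular 16-gon of circumradius 2.5 (area = (16/2)·2.500²·sin(360°/16) = 19.13 mm²); After intersecting: the r=2.5 cylinder at (9, 5.5) lies inside the 19.5×15 cube, so the common part is the r=2.5 cylinder at (9, 5.5) itself — area = 19.13 mm²; the cube at (0, 12) is present — its section is the full 19×7.5 rectangle (area 142.50 mm²); After the difference (first − rest): starting from that combined region (19.13 mm²), the 19×7.5 cube at (0, 12) misses the remaining region (no effect) — area = 19.13 mm²; (whole slice rotated 10° about Z — lengths, areas and connectivity unchanged). Overall, the cross-section is a single solid region. Net area = 19.13 mm².

19.13 mm²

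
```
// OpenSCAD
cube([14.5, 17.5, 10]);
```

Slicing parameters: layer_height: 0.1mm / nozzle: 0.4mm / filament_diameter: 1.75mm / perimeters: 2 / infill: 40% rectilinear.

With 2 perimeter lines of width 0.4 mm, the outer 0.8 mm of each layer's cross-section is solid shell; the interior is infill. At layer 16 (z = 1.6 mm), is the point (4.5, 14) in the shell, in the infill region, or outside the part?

At z = 1.6 mm: the cube is present — its section is the full 14.5×17.5 rectangle. Overall, the cross-section is a single solid region. The nearest boundary edge runs (14.50, 17.50)→(0.00, 17.50); distance from the point to it = 3.50 mm. The point is inside the cross-section and 3.50 mm from the nearest boundary — more than the 0.8 mm shell width (2 × 0.4), so it's in the infill interior.

infill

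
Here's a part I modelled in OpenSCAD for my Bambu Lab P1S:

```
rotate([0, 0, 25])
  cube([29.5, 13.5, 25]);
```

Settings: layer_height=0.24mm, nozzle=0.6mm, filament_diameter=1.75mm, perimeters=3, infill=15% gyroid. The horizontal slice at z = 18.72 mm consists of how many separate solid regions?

1

At z = 18.72 mm: the cube is present — its section is the full 29.5×13.5 rectangle; (whole slice rotated 25° about Z — lengths, areas and connectivity unchanged). The result has 1 disconnected region.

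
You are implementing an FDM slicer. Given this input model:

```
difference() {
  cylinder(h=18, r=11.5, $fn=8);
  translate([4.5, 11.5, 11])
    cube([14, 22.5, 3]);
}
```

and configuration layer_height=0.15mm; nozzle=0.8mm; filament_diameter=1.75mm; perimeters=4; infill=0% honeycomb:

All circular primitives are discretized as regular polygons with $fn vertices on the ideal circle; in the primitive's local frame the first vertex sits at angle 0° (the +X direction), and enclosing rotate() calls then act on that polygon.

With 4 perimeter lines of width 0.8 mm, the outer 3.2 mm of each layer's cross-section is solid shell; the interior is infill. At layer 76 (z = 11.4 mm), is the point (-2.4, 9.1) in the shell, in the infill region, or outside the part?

At z = 11.4 mm: the r=11.5 cylinder gives a regular 8-gon of circumradius 11.5 (constant along its height); the cube at (4.5, 11.5) (footprint 14×22.5) is included at this height; Taking the first minus the rest: starting from the r=11.5 cylinder, the 14×22.5 cube at (4.5, 11.5) misses the remaining region (no effect) — 1 connected region. Overall, the cross-section is a single solid region. The nearest boundary edge runs (-8.13, 8.13)→(0.00, 11.50); distance from the point to it = 1.30 mm. The point is inside the cross-section, 1.30 mm from the nearest boundary — within the 3.2 mm shell band (4 × 0.8).

shell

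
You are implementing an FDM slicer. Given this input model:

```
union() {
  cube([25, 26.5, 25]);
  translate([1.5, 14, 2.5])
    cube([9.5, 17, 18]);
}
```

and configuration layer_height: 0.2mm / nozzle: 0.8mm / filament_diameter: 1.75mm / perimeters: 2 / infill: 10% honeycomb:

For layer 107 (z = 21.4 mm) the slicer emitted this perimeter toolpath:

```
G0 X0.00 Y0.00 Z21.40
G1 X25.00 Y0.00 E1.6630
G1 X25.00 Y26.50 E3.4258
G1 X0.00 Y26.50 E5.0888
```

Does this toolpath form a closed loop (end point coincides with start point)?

no

Start point (G0): (0.00, 0.00). End point (last G1): the path does not return to the start — open.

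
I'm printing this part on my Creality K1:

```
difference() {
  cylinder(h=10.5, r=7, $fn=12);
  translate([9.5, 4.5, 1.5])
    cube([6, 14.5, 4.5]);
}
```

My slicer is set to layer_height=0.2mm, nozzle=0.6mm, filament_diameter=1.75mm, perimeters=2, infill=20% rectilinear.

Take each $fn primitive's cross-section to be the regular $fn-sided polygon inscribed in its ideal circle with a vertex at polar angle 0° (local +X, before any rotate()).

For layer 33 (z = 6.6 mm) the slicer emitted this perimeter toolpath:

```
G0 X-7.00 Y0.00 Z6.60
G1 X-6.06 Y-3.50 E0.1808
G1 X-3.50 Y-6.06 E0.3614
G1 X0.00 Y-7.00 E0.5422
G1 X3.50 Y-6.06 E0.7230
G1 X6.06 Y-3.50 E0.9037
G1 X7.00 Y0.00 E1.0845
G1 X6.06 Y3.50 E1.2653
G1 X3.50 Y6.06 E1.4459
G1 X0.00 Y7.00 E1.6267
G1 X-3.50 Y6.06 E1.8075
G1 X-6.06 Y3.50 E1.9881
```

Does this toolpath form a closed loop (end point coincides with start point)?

Start point (G0): (-7.00, 0.00). End point (last G1): the path does not return to the start — open.

no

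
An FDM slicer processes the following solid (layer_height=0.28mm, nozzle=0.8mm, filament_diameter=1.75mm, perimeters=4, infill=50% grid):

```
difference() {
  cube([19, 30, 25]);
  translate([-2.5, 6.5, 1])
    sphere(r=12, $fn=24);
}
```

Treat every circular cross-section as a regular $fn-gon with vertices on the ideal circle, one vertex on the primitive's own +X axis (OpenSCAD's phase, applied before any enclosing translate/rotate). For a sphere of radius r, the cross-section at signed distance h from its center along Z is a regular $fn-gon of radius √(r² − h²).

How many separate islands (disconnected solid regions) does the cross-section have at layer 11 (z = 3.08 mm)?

At z = 3.08 mm: the cube (footprint 19×30) is included at this height; the r=12 sphere at (-2.5, 6.5) contributes a regular 24-gon of circumradius √(12²−2.08²) = 11.818; Taking the first minus the rest: starting from the 19×30 cube, the r=12 sphere at (-2.5, 6.5) partially overlaps it — only the 135.37 mm² overlap (of its 433.80 mm²) is removed, clipping the outline — 1 connected region. Overall, the cross-section is a single solid region. Island count = 1.

1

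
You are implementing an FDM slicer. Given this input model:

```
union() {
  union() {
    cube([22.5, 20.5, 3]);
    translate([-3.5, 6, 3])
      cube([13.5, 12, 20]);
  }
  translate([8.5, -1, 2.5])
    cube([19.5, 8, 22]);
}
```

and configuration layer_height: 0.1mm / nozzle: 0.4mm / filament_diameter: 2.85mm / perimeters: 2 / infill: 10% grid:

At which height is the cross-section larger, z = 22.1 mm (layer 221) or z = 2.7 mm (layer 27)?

Layer 221 (z = 22.1): the cube is absent (z outside [0, 3]); the 13.5×12 cube at (-3.5, 6) contributes its full rectangle (area 162.00 mm²); Taking the union: only the 13.5×12 cube at (-3.5, 6) is present, so the union is just that shape — area = 162.00 mm²; the 19.5×8 cube at (8.5, -1) contributes its full rectangle (area 156.00 mm²); Merging all regions: the regions partially overlap — summed areas 318.00 mm² minus the doubly-counted overlap 1.50 mm² gives 316.50 mm² — area = 316.50 mm². So its area = 316.50 mm². Layer 27 (z = 2.7): the cube is present — its section is the full 22.5×20.5 rectangle (area 461.25 mm²); the cube at (-3.5, 6) is not intersected at this z (z outside [3, 23]); Combining (union): only the 22.5×20.5 cube is present, so the union is just that shape — area = 461.25 mm²; the cube at (8.5, -1) (footprint 19.5×8) is included at this height (area 156.00 mm²); Taking the union: the regions partially overlap — summed areas 617.25 mm² minus the doubly-counted overlap 98.00 mm² gives 519.25 mm² — area = 519.25 mm². So its area = 519.25 mm². Layer 27 is larger (519.25 vs 316.50 mm²).

layer 27 (z = 2.7 mm)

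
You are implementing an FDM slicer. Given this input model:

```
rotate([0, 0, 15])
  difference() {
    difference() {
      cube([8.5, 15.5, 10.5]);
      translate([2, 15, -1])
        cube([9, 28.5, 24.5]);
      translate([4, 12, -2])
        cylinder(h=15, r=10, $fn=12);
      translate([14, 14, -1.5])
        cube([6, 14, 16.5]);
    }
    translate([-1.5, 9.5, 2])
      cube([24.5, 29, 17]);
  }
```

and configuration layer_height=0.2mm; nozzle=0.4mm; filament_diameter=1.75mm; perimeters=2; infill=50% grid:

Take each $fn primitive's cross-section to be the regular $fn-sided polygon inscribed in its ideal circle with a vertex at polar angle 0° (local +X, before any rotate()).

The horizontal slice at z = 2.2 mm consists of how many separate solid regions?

At z = 2.2 mm: the cube (footprint 8.5×15.5) is included at this height; the 9×28.5 cube at (2, 15) contributes its full rectangle; the cylinder at (4, 12): section is a regular 12-gon, circumradius r=10; the 6×14 cube at (14, 14) contributes its full rectangle; Taking the first minus the rest: starting from the 8.5×15.5 cube, the 9×28.5 cube at (2, 15) partially overlaps it — only the 3.25 mm² overlap (of its 256.50 mm²) is removed, clipping the outline; the r=10 cylinder at (4, 12) partially overlaps it — only the 106.64 mm² overlap (of its 300.00 mm²) is removed, clipping the outline; the 6×14 cube at (14, 14) misses the remaining region (no effect) — 1 connected region; the 24.5×29 cube at (-1.5, 9.5) contributes its full rectangle; Subtracting the remaining from the first: starting from that combined region, the 24.5×29 cube at (-1.5, 9.5) misses the remaining region (no effect) — 1 connected region; (whole slice rotated 15° about Z — lengths, areas and connectivity unchanged). The result has 1 disconnected region.

1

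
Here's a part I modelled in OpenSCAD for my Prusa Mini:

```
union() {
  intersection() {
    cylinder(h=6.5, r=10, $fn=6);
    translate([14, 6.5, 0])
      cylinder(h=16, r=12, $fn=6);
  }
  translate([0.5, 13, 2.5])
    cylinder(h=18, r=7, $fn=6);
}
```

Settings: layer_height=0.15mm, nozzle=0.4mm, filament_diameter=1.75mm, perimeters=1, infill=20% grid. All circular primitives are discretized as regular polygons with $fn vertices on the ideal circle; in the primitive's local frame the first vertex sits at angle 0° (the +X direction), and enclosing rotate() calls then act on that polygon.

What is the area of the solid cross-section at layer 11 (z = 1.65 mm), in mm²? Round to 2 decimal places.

41.90 mm²

At z = 1.65 mm: the r=10 cylinder gives a regular 6-gon of circumradius 10 (constant along its height) (area = (6/2)·10.000²·sin(360°/6) = 259.81 mm²); the cylinder at (14, 6.5): section is a regular 6-gon, circumradius r=12 (area = (6/2)·12.000²·sin(360°/6) = 374.12 mm²); Taking the intersection: the r=12 cylinder at (14, 6.5) partially overlaps the r=10 cylinder; clipping to the common part keeps 41.90 mm² — area = 41.90 mm²; the cylinder at (0.5, 13) is absent (z outside [2.5, 20.5]); Combining (union): only the result so far is present, so the union is just that shape — area = 41.90 mm². Overall, the cross-section is a single solid region. Net area = 41.90 mm².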